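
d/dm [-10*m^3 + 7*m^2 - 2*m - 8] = -30*m^2 + 14*m - 2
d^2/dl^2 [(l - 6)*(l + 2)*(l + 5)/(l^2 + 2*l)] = -60/l^3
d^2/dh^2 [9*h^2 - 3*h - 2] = 18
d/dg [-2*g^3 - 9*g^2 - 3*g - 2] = -6*g^2 - 18*g - 3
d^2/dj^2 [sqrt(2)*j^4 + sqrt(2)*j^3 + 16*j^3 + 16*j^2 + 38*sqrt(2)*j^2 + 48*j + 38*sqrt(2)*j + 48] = 12*sqrt(2)*j^2 + 6*sqrt(2)*j + 96*j + 32 + 76*sqrt(2)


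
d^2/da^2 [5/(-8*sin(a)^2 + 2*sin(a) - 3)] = 10*(128*sin(a)^4 - 24*sin(a)^3 - 238*sin(a)^2 + 51*sin(a) + 20)/(8*sin(a)^2 - 2*sin(a) + 3)^3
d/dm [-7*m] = -7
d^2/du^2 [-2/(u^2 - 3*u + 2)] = 4*(u^2 - 3*u - (2*u - 3)^2 + 2)/(u^2 - 3*u + 2)^3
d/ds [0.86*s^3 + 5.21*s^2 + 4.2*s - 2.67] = 2.58*s^2 + 10.42*s + 4.2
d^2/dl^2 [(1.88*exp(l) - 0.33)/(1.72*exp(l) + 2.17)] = (10.084424 - 7.993184*exp(l))*exp(l)/(5.088448*exp(3*l) + 19.259184*exp(2*l) + 24.297924*exp(l) + 10.218313)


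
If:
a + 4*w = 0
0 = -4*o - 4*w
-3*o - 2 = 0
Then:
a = -8/3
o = -2/3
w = 2/3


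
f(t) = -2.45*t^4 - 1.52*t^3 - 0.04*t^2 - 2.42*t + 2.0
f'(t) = -9.8*t^3 - 4.56*t^2 - 0.08*t - 2.42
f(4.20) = -883.85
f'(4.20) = -809.26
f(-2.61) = -78.62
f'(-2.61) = 140.97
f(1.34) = -12.87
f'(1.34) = -34.29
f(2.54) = -131.29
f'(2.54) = -192.64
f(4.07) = -783.26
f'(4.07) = -738.99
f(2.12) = -67.28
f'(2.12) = -116.46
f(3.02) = -251.33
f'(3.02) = -314.18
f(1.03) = -4.95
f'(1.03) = -18.05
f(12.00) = -53462.56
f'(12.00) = -17594.42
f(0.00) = 2.00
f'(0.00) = -2.42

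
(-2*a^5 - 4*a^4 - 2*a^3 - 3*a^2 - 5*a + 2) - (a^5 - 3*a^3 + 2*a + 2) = -3*a^5 - 4*a^4 + a^3 - 3*a^2 - 7*a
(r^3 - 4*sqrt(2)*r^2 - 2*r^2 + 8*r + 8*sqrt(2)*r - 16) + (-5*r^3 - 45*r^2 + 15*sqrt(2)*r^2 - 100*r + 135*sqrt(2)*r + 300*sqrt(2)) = -4*r^3 - 47*r^2 + 11*sqrt(2)*r^2 - 92*r + 143*sqrt(2)*r - 16 + 300*sqrt(2)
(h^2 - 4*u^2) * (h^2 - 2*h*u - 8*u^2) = h^4 - 2*h^3*u - 12*h^2*u^2 + 8*h*u^3 + 32*u^4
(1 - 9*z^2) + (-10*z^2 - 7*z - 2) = -19*z^2 - 7*z - 1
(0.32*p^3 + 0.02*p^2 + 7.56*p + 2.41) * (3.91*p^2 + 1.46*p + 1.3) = 1.2512*p^5 + 0.5454*p^4 + 30.0048*p^3 + 20.4867*p^2 + 13.3466*p + 3.133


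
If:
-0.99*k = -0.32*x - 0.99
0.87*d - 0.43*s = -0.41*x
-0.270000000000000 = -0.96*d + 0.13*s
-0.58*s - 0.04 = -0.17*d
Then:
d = 0.28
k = 0.81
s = 0.01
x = -0.59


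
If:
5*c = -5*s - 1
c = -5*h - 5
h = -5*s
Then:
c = -5/13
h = -12/13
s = 12/65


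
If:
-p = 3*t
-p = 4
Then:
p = -4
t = 4/3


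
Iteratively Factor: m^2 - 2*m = (m)*(m - 2)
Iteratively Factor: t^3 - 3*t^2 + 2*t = (t)*(t^2 - 3*t + 2) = t*(t - 2)*(t - 1)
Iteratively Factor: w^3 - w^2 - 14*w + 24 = (w + 4)*(w^2 - 5*w + 6) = (w - 3)*(w + 4)*(w - 2)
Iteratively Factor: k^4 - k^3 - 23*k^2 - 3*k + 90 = (k + 3)*(k^3 - 4*k^2 - 11*k + 30) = (k - 2)*(k + 3)*(k^2 - 2*k - 15) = (k - 2)*(k + 3)^2*(k - 5)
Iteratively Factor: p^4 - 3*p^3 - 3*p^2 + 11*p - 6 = (p - 3)*(p^3 - 3*p + 2) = (p - 3)*(p + 2)*(p^2 - 2*p + 1) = (p - 3)*(p - 1)*(p + 2)*(p - 1)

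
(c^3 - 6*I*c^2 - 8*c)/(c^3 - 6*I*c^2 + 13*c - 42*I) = c*(c - 4*I)/(c^2 - 4*I*c + 21)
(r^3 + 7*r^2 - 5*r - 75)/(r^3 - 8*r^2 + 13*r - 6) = (r^3 + 7*r^2 - 5*r - 75)/(r^3 - 8*r^2 + 13*r - 6)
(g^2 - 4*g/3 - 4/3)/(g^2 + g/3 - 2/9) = 3*(g - 2)/(3*g - 1)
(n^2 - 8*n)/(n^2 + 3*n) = (n - 8)/(n + 3)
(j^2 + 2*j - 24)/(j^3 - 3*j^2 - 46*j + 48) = (j - 4)/(j^2 - 9*j + 8)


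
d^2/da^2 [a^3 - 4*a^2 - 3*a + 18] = 6*a - 8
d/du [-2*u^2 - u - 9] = -4*u - 1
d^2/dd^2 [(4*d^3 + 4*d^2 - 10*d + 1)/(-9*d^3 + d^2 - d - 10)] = 2*(-360*d^6 + 2538*d^5 + 1512*d^4 + 2464*d^3 - 5670*d^2 - 627*d - 511)/(729*d^9 - 243*d^8 + 270*d^7 + 2375*d^6 - 510*d^5 + 567*d^4 + 2641*d^3 - 270*d^2 + 300*d + 1000)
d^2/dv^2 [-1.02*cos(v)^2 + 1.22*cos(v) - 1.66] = -1.22*cos(v) + 2.04*cos(2*v)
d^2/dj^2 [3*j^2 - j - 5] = 6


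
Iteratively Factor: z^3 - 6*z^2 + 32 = (z + 2)*(z^2 - 8*z + 16) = (z - 4)*(z + 2)*(z - 4)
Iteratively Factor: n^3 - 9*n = (n - 3)*(n^2 + 3*n) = n*(n - 3)*(n + 3)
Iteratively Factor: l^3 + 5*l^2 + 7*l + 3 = (l + 1)*(l^2 + 4*l + 3) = (l + 1)*(l + 3)*(l + 1)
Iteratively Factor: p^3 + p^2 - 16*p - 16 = (p - 4)*(p^2 + 5*p + 4) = (p - 4)*(p + 1)*(p + 4)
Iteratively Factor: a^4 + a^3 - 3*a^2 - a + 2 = (a + 1)*(a^3 - 3*a + 2) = (a - 1)*(a + 1)*(a^2 + a - 2) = (a - 1)*(a + 1)*(a + 2)*(a - 1)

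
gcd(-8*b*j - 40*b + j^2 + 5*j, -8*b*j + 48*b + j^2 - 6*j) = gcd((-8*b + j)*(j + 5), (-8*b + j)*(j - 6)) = 8*b - j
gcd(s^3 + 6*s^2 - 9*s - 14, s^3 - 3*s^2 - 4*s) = s + 1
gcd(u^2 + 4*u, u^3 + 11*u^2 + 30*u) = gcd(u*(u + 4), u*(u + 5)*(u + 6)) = u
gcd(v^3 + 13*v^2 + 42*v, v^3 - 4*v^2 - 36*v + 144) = v + 6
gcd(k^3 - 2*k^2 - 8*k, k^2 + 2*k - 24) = k - 4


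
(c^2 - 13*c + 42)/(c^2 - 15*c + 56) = (c - 6)/(c - 8)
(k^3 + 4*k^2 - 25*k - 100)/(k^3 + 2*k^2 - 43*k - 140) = (k - 5)/(k - 7)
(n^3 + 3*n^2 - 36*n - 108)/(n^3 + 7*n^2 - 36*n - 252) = (n + 3)/(n + 7)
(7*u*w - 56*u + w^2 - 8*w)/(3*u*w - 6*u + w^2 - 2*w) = (7*u*w - 56*u + w^2 - 8*w)/(3*u*w - 6*u + w^2 - 2*w)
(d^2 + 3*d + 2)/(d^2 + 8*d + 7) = (d + 2)/(d + 7)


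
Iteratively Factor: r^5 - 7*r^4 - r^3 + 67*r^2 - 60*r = (r - 5)*(r^4 - 2*r^3 - 11*r^2 + 12*r) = (r - 5)*(r - 4)*(r^3 + 2*r^2 - 3*r) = r*(r - 5)*(r - 4)*(r^2 + 2*r - 3) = r*(r - 5)*(r - 4)*(r + 3)*(r - 1)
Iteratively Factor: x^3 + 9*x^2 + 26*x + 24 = (x + 2)*(x^2 + 7*x + 12) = (x + 2)*(x + 4)*(x + 3)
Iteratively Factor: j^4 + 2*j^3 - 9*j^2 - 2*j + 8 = (j + 4)*(j^3 - 2*j^2 - j + 2) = (j - 1)*(j + 4)*(j^2 - j - 2) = (j - 2)*(j - 1)*(j + 4)*(j + 1)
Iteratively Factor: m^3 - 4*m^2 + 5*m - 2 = (m - 2)*(m^2 - 2*m + 1) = (m - 2)*(m - 1)*(m - 1)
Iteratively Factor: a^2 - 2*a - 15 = (a - 5)*(a + 3)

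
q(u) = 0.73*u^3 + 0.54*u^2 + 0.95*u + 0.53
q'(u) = 2.19*u^2 + 1.08*u + 0.95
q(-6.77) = -207.66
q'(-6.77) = 94.01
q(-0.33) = 0.25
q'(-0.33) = 0.83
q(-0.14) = 0.41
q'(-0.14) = 0.84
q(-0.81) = -0.27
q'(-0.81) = 1.51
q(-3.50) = -27.48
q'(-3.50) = 24.00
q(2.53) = 18.21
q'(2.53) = 17.70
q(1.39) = 4.85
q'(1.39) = 6.68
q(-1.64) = -2.80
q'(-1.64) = 5.07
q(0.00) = 0.53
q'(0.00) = 0.95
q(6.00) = 183.35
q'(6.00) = 86.27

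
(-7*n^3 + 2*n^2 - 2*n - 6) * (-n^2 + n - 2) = 7*n^5 - 9*n^4 + 18*n^3 - 2*n + 12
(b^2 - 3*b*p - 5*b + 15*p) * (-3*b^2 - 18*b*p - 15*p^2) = -3*b^4 - 9*b^3*p + 15*b^3 + 39*b^2*p^2 + 45*b^2*p + 45*b*p^3 - 195*b*p^2 - 225*p^3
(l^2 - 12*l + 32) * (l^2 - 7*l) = l^4 - 19*l^3 + 116*l^2 - 224*l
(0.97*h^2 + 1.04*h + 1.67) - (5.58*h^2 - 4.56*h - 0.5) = -4.61*h^2 + 5.6*h + 2.17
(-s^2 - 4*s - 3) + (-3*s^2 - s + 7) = -4*s^2 - 5*s + 4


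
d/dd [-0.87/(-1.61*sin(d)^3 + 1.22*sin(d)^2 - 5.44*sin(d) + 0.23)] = (-4.2021*sin(d)^2 + 2.1228*sin(d) - 4.7328)*cos(d)/(1.61*sin(d)^3 - 1.22*sin(d)^2 + 5.44*sin(d) - 0.23)^2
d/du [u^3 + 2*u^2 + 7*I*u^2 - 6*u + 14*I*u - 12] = 3*u^2 + u*(4 + 14*I) - 6 + 14*I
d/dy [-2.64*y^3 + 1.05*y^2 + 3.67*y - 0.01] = -7.92*y^2 + 2.1*y + 3.67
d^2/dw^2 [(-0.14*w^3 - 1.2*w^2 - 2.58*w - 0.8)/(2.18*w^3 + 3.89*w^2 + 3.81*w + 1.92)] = (-9.03130400000001*w^6 - 66.5902800000001*w^5 - 110.062968*w^4 - 39.8552720000001*w^3 + 64.7148479999998*w^2 + 61.471008*w + 17.623392)/(10.360232*w^9 + 55.460508*w^8 + 153.283866*w^7 + 280.095065*w^6 + 365.587101*w^5 + 352.246599*w^4 + 250.152165*w^3 + 126.633024*w^2 + 42.135552*w + 7.077888)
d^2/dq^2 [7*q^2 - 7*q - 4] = 14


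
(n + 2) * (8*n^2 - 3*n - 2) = 8*n^3 + 13*n^2 - 8*n - 4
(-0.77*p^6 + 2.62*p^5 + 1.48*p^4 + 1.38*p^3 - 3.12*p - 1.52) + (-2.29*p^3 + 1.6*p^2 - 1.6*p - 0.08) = -0.77*p^6 + 2.62*p^5 + 1.48*p^4 - 0.91*p^3 + 1.6*p^2 - 4.72*p - 1.6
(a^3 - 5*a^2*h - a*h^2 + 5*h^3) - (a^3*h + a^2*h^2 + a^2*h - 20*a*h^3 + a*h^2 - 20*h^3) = -a^3*h + a^3 - a^2*h^2 - 6*a^2*h + 20*a*h^3 - 2*a*h^2 + 25*h^3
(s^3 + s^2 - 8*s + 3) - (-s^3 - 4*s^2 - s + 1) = 2*s^3 + 5*s^2 - 7*s + 2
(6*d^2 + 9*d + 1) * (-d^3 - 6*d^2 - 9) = -6*d^5 - 45*d^4 - 55*d^3 - 60*d^2 - 81*d - 9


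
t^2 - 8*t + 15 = (t - 5)*(t - 3)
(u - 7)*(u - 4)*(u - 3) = u^3 - 14*u^2 + 61*u - 84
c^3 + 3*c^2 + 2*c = c*(c + 1)*(c + 2)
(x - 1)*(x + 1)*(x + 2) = x^3 + 2*x^2 - x - 2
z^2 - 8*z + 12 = (z - 6)*(z - 2)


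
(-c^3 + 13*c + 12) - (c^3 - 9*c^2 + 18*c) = -2*c^3 + 9*c^2 - 5*c + 12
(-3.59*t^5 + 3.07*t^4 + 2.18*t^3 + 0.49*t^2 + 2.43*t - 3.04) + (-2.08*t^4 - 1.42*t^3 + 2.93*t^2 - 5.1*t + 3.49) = -3.59*t^5 + 0.99*t^4 + 0.76*t^3 + 3.42*t^2 - 2.67*t + 0.45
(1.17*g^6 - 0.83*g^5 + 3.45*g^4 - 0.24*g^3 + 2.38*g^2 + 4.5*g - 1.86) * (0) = 0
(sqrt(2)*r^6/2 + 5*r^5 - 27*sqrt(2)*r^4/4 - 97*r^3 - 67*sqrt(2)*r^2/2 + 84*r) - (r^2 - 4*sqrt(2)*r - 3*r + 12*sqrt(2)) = sqrt(2)*r^6/2 + 5*r^5 - 27*sqrt(2)*r^4/4 - 97*r^3 - 67*sqrt(2)*r^2/2 - r^2 + 4*sqrt(2)*r + 87*r - 12*sqrt(2)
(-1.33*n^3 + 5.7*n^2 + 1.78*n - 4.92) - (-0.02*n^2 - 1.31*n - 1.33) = -1.33*n^3 + 5.72*n^2 + 3.09*n - 3.59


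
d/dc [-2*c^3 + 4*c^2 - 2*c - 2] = -6*c^2 + 8*c - 2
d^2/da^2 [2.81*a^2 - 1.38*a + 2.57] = 5.62000000000000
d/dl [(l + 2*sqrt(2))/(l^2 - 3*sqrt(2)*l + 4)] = (-l^2 - 4*sqrt(2)*l + 16)/(l^4 - 6*sqrt(2)*l^3 + 26*l^2 - 24*sqrt(2)*l + 16)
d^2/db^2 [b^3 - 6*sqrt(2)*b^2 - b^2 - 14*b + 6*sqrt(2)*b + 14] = 6*b - 12*sqrt(2) - 2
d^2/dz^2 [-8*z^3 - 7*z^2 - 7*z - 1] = -48*z - 14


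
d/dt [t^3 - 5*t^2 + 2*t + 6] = 3*t^2 - 10*t + 2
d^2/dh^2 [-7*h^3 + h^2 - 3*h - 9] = 2 - 42*h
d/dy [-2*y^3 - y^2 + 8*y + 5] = -6*y^2 - 2*y + 8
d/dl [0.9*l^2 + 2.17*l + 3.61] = 1.8*l + 2.17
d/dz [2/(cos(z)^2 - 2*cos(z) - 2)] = 4*(cos(z) - 1)*sin(z)/(sin(z)^2 + 2*cos(z) + 1)^2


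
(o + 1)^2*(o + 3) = o^3 + 5*o^2 + 7*o + 3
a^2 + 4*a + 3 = (a + 1)*(a + 3)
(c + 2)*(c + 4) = c^2 + 6*c + 8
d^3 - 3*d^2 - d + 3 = (d - 3)*(d - 1)*(d + 1)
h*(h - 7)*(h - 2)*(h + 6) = h^4 - 3*h^3 - 40*h^2 + 84*h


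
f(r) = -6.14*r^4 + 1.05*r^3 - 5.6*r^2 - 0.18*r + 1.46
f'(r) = -24.56*r^3 + 3.15*r^2 - 11.2*r - 0.18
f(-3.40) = -924.44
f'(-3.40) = 1039.62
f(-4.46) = -2631.73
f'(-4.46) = 2291.31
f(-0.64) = -2.02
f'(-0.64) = 14.72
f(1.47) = -36.24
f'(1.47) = -87.85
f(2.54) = -273.49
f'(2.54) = -410.77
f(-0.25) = 1.11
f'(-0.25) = 3.20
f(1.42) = -32.05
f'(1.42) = -80.05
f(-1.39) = -34.85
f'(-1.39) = 87.43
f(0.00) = 1.46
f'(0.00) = -0.18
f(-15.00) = -315637.09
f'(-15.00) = 83766.57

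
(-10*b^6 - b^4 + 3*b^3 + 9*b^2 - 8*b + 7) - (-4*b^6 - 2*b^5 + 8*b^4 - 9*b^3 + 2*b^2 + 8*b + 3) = -6*b^6 + 2*b^5 - 9*b^4 + 12*b^3 + 7*b^2 - 16*b + 4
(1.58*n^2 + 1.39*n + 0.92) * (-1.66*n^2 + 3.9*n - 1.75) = -2.6228*n^4 + 3.8546*n^3 + 1.1288*n^2 + 1.1555*n - 1.61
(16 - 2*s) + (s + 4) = 20 - s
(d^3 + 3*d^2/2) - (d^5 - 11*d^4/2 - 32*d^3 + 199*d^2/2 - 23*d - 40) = -d^5 + 11*d^4/2 + 33*d^3 - 98*d^2 + 23*d + 40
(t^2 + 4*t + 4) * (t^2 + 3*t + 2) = t^4 + 7*t^3 + 18*t^2 + 20*t + 8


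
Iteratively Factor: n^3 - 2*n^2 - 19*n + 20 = (n + 4)*(n^2 - 6*n + 5) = (n - 1)*(n + 4)*(n - 5)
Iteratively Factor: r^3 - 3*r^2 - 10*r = (r + 2)*(r^2 - 5*r) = r*(r + 2)*(r - 5)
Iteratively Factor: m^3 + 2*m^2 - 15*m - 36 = (m + 3)*(m^2 - m - 12) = (m - 4)*(m + 3)*(m + 3)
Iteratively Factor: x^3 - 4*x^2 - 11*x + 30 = (x - 2)*(x^2 - 2*x - 15) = (x - 2)*(x + 3)*(x - 5)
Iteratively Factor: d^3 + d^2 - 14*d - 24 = (d + 2)*(d^2 - d - 12) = (d + 2)*(d + 3)*(d - 4)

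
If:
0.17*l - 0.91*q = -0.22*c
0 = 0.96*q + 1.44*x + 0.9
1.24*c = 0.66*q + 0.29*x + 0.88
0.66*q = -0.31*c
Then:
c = 0.48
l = -1.82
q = -0.22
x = -0.48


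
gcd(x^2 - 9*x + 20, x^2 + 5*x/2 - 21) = 1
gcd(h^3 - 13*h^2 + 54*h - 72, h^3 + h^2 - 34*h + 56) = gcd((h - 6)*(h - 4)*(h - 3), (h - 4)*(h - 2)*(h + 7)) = h - 4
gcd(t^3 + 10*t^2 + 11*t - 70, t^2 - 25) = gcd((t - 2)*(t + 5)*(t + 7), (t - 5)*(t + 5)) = t + 5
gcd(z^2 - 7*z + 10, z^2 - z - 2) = z - 2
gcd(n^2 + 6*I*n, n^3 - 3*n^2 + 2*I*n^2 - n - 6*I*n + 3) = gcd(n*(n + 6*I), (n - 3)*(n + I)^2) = 1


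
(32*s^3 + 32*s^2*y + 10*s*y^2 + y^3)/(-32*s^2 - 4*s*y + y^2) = (8*s^2 + 6*s*y + y^2)/(-8*s + y)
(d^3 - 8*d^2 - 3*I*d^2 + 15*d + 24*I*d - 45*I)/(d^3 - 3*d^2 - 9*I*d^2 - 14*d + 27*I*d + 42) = (d^2 - d*(5 + 3*I) + 15*I)/(d^2 - 9*I*d - 14)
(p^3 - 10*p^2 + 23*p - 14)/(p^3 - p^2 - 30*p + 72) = (p^3 - 10*p^2 + 23*p - 14)/(p^3 - p^2 - 30*p + 72)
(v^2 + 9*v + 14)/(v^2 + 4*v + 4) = (v + 7)/(v + 2)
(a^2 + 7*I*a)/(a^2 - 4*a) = (a + 7*I)/(a - 4)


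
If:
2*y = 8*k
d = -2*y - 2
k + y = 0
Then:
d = -2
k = 0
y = 0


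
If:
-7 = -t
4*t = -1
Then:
No Solution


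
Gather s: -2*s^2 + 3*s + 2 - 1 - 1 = -2*s^2 + 3*s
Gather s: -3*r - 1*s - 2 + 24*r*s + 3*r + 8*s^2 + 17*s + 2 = 8*s^2 + s*(24*r + 16)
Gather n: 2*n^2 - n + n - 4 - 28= 2*n^2 - 32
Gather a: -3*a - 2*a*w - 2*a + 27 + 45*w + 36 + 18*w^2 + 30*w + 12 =a*(-2*w - 5) + 18*w^2 + 75*w + 75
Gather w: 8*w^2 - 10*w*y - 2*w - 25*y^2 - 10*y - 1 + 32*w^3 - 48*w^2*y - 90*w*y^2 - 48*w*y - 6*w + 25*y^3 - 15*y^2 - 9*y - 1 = 32*w^3 + w^2*(8 - 48*y) + w*(-90*y^2 - 58*y - 8) + 25*y^3 - 40*y^2 - 19*y - 2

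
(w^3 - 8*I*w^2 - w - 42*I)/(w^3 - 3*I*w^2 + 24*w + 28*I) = (w - 3*I)/(w + 2*I)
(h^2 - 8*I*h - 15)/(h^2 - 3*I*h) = (h - 5*I)/h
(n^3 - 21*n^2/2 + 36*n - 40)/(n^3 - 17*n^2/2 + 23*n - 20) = (n - 4)/(n - 2)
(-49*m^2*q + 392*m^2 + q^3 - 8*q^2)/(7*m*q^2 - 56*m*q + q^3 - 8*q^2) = (-7*m + q)/q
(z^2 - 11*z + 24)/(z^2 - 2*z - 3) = (z - 8)/(z + 1)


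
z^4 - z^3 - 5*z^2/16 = z^2*(z - 5/4)*(z + 1/4)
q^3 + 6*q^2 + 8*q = q*(q + 2)*(q + 4)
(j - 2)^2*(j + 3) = j^3 - j^2 - 8*j + 12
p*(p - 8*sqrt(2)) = p^2 - 8*sqrt(2)*p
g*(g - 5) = g^2 - 5*g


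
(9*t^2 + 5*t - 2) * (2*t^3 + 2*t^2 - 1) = 18*t^5 + 28*t^4 + 6*t^3 - 13*t^2 - 5*t + 2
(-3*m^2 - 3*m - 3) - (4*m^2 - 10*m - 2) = -7*m^2 + 7*m - 1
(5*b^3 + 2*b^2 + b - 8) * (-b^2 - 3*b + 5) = -5*b^5 - 17*b^4 + 18*b^3 + 15*b^2 + 29*b - 40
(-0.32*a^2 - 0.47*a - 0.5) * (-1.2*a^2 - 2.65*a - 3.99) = 0.384*a^4 + 1.412*a^3 + 3.1223*a^2 + 3.2003*a + 1.995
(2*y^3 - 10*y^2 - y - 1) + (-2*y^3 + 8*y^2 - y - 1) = -2*y^2 - 2*y - 2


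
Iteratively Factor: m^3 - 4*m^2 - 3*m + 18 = (m - 3)*(m^2 - m - 6) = (m - 3)^2*(m + 2)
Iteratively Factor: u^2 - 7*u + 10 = (u - 2)*(u - 5)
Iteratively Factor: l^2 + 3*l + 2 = (l + 2)*(l + 1)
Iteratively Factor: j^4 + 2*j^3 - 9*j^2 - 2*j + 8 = (j + 4)*(j^3 - 2*j^2 - j + 2) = (j - 2)*(j + 4)*(j^2 - 1) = (j - 2)*(j + 1)*(j + 4)*(j - 1)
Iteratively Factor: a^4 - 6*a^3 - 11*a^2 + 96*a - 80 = (a + 4)*(a^3 - 10*a^2 + 29*a - 20) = (a - 4)*(a + 4)*(a^2 - 6*a + 5) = (a - 4)*(a - 1)*(a + 4)*(a - 5)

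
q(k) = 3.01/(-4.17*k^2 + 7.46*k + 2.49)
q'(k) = 3.01*(8.34*k - 7.46)/(-4.17*k^2 + 7.46*k + 2.49)^2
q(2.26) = -1.54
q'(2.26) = 9.02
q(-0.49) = -1.39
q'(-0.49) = -7.40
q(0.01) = 1.17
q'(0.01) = -3.38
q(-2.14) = -0.09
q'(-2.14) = -0.07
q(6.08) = -0.03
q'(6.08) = 0.01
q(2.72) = -0.37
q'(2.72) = 0.70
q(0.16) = 0.84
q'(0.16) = -1.44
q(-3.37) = -0.04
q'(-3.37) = -0.02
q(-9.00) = -0.01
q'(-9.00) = -0.00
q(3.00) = -0.24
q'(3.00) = 0.33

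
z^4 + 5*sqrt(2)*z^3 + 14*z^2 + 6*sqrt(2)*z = z*(z + sqrt(2))^2*(z + 3*sqrt(2))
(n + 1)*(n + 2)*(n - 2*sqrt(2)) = n^3 - 2*sqrt(2)*n^2 + 3*n^2 - 6*sqrt(2)*n + 2*n - 4*sqrt(2)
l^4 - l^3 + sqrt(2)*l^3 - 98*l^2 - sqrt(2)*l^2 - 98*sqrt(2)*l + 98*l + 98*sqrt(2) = (l - 1)*(l - 7*sqrt(2))*(l + sqrt(2))*(l + 7*sqrt(2))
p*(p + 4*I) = p^2 + 4*I*p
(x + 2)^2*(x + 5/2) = x^3 + 13*x^2/2 + 14*x + 10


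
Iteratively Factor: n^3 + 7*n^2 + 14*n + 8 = (n + 1)*(n^2 + 6*n + 8) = (n + 1)*(n + 2)*(n + 4)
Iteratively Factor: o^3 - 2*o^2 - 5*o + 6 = (o + 2)*(o^2 - 4*o + 3) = (o - 3)*(o + 2)*(o - 1)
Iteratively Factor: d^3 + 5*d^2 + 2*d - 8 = (d + 2)*(d^2 + 3*d - 4) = (d + 2)*(d + 4)*(d - 1)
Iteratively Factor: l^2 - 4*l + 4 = (l - 2)*(l - 2)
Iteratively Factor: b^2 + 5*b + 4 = (b + 4)*(b + 1)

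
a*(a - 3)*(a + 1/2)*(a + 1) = a^4 - 3*a^3/2 - 4*a^2 - 3*a/2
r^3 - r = r*(r - 1)*(r + 1)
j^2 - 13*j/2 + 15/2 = (j - 5)*(j - 3/2)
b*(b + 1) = b^2 + b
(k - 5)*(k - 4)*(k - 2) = k^3 - 11*k^2 + 38*k - 40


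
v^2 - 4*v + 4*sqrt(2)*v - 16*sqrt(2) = (v - 4)*(v + 4*sqrt(2))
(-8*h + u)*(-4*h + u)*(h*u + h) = 32*h^3*u + 32*h^3 - 12*h^2*u^2 - 12*h^2*u + h*u^3 + h*u^2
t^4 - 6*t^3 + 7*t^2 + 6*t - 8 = (t - 4)*(t - 2)*(t - 1)*(t + 1)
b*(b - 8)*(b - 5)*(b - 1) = b^4 - 14*b^3 + 53*b^2 - 40*b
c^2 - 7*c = c*(c - 7)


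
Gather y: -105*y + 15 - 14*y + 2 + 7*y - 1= 16 - 112*y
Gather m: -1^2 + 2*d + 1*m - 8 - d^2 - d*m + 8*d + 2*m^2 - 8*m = -d^2 + 10*d + 2*m^2 + m*(-d - 7) - 9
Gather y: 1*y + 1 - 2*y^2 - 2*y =-2*y^2 - y + 1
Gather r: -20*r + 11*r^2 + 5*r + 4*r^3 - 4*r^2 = 4*r^3 + 7*r^2 - 15*r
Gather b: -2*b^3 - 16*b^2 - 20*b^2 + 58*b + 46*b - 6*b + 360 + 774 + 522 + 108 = -2*b^3 - 36*b^2 + 98*b + 1764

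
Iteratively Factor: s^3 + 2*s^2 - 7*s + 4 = (s + 4)*(s^2 - 2*s + 1) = (s - 1)*(s + 4)*(s - 1)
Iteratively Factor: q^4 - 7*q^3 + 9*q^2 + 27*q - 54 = (q - 3)*(q^3 - 4*q^2 - 3*q + 18) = (q - 3)^2*(q^2 - q - 6) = (q - 3)^3*(q + 2)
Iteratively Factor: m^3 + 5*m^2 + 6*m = (m + 2)*(m^2 + 3*m) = (m + 2)*(m + 3)*(m)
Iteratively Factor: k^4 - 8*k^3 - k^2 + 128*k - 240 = (k - 5)*(k^3 - 3*k^2 - 16*k + 48) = (k - 5)*(k + 4)*(k^2 - 7*k + 12) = (k - 5)*(k - 3)*(k + 4)*(k - 4)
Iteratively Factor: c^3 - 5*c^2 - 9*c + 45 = (c + 3)*(c^2 - 8*c + 15) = (c - 3)*(c + 3)*(c - 5)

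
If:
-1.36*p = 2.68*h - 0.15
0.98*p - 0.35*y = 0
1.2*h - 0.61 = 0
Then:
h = 0.51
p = -0.89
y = -2.50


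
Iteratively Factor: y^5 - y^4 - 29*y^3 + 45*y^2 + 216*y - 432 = (y + 4)*(y^4 - 5*y^3 - 9*y^2 + 81*y - 108) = (y - 3)*(y + 4)*(y^3 - 2*y^2 - 15*y + 36) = (y - 3)*(y + 4)^2*(y^2 - 6*y + 9) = (y - 3)^2*(y + 4)^2*(y - 3)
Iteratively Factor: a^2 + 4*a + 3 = (a + 3)*(a + 1)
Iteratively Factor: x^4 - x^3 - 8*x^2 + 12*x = (x - 2)*(x^3 + x^2 - 6*x) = x*(x - 2)*(x^2 + x - 6) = x*(x - 2)*(x + 3)*(x - 2)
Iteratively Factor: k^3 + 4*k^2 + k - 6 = (k + 2)*(k^2 + 2*k - 3) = (k + 2)*(k + 3)*(k - 1)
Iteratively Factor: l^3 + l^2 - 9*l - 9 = (l + 3)*(l^2 - 2*l - 3) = (l - 3)*(l + 3)*(l + 1)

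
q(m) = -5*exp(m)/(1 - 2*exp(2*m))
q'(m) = -5*exp(m)/(1 - 2*exp(2*m)) - 20*exp(3*m)/(1 - 2*exp(2*m))^2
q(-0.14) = 8.50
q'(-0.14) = -41.72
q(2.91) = 0.14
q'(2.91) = -0.14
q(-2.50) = -0.42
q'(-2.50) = -0.43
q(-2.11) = -0.62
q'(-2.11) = -0.66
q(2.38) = 0.23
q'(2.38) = -0.23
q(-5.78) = -0.02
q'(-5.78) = -0.02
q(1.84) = 0.40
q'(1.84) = -0.41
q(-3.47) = -0.16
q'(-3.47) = -0.16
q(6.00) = 0.01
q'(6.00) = -0.00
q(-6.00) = -0.01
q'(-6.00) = -0.01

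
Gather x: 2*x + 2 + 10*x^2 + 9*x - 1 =10*x^2 + 11*x + 1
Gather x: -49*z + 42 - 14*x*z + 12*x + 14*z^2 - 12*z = x*(12 - 14*z) + 14*z^2 - 61*z + 42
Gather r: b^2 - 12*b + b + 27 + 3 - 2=b^2 - 11*b + 28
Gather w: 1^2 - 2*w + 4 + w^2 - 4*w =w^2 - 6*w + 5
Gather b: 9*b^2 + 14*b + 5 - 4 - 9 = 9*b^2 + 14*b - 8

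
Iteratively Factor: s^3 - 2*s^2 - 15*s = (s - 5)*(s^2 + 3*s) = (s - 5)*(s + 3)*(s)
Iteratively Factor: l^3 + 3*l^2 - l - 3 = (l + 3)*(l^2 - 1) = (l + 1)*(l + 3)*(l - 1)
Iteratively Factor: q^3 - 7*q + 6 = (q + 3)*(q^2 - 3*q + 2) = (q - 1)*(q + 3)*(q - 2)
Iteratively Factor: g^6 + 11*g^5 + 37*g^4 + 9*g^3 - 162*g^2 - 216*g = (g - 2)*(g^5 + 13*g^4 + 63*g^3 + 135*g^2 + 108*g) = (g - 2)*(g + 3)*(g^4 + 10*g^3 + 33*g^2 + 36*g) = (g - 2)*(g + 3)^2*(g^3 + 7*g^2 + 12*g) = (g - 2)*(g + 3)^3*(g^2 + 4*g) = g*(g - 2)*(g + 3)^3*(g + 4)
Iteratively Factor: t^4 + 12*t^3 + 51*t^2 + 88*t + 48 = (t + 1)*(t^3 + 11*t^2 + 40*t + 48) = (t + 1)*(t + 4)*(t^2 + 7*t + 12) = (t + 1)*(t + 4)^2*(t + 3)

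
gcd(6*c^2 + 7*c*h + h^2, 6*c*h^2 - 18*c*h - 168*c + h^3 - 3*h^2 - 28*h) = 6*c + h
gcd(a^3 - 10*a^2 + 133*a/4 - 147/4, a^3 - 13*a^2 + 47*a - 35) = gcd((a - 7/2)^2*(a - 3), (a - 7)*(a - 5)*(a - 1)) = 1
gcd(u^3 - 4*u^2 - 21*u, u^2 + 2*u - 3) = u + 3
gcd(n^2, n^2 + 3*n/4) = n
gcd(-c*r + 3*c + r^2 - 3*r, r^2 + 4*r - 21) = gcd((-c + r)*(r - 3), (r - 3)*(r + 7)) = r - 3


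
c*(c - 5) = c^2 - 5*c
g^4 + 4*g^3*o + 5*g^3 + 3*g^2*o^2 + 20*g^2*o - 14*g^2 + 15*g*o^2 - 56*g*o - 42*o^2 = (g - 2)*(g + 7)*(g + o)*(g + 3*o)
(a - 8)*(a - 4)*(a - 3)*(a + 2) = a^4 - 13*a^3 + 38*a^2 + 40*a - 192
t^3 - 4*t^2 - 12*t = t*(t - 6)*(t + 2)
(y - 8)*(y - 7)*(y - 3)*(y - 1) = y^4 - 19*y^3 + 119*y^2 - 269*y + 168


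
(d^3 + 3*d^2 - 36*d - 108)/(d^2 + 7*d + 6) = (d^2 - 3*d - 18)/(d + 1)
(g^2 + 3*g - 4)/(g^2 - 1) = (g + 4)/(g + 1)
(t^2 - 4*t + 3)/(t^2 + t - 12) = (t - 1)/(t + 4)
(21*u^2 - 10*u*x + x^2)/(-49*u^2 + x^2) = (-3*u + x)/(7*u + x)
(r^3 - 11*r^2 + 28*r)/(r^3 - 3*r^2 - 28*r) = (r - 4)/(r + 4)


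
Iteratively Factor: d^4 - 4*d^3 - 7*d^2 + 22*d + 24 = (d + 1)*(d^3 - 5*d^2 - 2*d + 24) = (d + 1)*(d + 2)*(d^2 - 7*d + 12) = (d - 3)*(d + 1)*(d + 2)*(d - 4)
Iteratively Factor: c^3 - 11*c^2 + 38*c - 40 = (c - 5)*(c^2 - 6*c + 8) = (c - 5)*(c - 4)*(c - 2)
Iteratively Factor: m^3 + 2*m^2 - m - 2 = (m + 1)*(m^2 + m - 2) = (m - 1)*(m + 1)*(m + 2)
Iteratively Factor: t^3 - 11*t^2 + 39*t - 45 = (t - 3)*(t^2 - 8*t + 15) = (t - 3)^2*(t - 5)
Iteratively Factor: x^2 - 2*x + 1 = (x - 1)*(x - 1)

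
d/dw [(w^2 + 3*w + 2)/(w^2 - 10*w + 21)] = (-13*w^2 + 38*w + 83)/(w^4 - 20*w^3 + 142*w^2 - 420*w + 441)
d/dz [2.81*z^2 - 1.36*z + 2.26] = 5.62*z - 1.36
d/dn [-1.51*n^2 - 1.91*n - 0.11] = -3.02*n - 1.91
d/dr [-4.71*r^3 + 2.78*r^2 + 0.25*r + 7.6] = -14.13*r^2 + 5.56*r + 0.25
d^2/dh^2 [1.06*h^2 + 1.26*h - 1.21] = 2.12000000000000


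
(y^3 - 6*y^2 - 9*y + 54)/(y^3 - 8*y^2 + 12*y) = (y^2 - 9)/(y*(y - 2))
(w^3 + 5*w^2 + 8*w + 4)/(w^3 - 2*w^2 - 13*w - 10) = (w + 2)/(w - 5)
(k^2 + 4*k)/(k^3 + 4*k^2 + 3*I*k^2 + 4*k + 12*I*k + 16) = k/(k^2 + 3*I*k + 4)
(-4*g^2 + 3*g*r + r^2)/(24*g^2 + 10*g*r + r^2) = (-g + r)/(6*g + r)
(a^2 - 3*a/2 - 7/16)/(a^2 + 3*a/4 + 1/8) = (4*a - 7)/(2*(2*a + 1))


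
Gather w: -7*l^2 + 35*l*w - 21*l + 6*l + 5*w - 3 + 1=-7*l^2 - 15*l + w*(35*l + 5) - 2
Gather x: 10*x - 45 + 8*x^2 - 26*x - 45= 8*x^2 - 16*x - 90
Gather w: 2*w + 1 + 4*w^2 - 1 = 4*w^2 + 2*w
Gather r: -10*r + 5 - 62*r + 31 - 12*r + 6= 42 - 84*r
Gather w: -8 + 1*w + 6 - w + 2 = 0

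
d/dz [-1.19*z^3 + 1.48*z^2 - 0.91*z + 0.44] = -3.57*z^2 + 2.96*z - 0.91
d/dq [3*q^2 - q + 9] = 6*q - 1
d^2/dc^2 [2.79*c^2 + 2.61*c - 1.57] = 5.58000000000000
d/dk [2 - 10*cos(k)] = 10*sin(k)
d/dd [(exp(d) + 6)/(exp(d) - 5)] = -11*exp(d)/(exp(d) - 5)^2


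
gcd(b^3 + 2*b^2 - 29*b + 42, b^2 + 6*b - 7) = b + 7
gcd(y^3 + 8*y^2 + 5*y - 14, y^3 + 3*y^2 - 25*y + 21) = y^2 + 6*y - 7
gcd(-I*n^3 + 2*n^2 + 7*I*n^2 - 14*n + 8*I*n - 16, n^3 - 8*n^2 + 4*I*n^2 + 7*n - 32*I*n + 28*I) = 1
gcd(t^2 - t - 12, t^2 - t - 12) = t^2 - t - 12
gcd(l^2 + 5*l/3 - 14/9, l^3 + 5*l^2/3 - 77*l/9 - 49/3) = l + 7/3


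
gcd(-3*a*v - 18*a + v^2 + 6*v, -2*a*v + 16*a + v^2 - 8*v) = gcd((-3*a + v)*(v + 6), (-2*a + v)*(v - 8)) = 1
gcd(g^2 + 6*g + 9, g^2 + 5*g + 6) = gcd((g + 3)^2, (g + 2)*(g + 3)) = g + 3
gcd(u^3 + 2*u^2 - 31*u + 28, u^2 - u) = u - 1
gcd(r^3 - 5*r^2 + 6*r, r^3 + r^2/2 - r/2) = r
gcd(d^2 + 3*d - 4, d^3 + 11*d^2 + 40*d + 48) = d + 4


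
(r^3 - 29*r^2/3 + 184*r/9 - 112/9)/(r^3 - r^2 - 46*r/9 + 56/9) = (3*r^2 - 25*r + 28)/(3*r^2 + r - 14)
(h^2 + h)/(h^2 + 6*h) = (h + 1)/(h + 6)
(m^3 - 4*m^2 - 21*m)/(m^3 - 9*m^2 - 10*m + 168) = m*(m + 3)/(m^2 - 2*m - 24)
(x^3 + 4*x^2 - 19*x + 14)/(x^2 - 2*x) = x + 6 - 7/x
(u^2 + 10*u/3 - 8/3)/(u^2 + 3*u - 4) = (u - 2/3)/(u - 1)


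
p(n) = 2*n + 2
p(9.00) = 20.00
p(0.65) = 3.30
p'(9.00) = 2.00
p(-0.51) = 0.98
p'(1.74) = 2.00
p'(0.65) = 2.00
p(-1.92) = -1.84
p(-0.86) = 0.28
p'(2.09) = 2.00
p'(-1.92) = 2.00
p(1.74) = 5.48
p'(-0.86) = 2.00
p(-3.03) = -4.06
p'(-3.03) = 2.00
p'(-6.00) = 2.00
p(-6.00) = -10.00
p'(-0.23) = 2.00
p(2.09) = 6.18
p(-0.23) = 1.54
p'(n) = 2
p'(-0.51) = 2.00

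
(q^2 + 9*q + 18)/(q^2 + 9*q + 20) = (q^2 + 9*q + 18)/(q^2 + 9*q + 20)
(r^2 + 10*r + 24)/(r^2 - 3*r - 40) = (r^2 + 10*r + 24)/(r^2 - 3*r - 40)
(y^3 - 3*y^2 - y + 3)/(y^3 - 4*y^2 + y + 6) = (y - 1)/(y - 2)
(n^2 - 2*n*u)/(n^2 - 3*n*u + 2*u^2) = n/(n - u)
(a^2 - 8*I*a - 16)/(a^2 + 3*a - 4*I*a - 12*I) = (a - 4*I)/(a + 3)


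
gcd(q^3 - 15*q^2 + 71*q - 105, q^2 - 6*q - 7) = q - 7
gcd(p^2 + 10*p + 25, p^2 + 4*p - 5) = p + 5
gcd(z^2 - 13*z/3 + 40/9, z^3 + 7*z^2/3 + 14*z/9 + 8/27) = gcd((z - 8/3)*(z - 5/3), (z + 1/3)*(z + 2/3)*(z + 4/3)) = 1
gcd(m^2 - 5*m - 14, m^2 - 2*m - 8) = m + 2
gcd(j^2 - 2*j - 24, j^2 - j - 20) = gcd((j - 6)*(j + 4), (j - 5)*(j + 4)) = j + 4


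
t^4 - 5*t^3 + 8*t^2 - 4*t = t*(t - 2)^2*(t - 1)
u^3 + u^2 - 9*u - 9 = (u - 3)*(u + 1)*(u + 3)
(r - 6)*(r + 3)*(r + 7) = r^3 + 4*r^2 - 39*r - 126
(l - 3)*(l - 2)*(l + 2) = l^3 - 3*l^2 - 4*l + 12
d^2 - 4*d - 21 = (d - 7)*(d + 3)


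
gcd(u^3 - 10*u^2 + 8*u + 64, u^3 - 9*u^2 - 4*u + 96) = u^2 - 12*u + 32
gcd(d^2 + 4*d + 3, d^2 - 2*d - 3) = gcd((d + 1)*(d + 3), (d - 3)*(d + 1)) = d + 1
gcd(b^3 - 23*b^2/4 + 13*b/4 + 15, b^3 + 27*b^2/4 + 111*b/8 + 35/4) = b + 5/4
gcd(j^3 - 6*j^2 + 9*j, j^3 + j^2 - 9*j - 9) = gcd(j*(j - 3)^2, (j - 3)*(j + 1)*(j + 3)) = j - 3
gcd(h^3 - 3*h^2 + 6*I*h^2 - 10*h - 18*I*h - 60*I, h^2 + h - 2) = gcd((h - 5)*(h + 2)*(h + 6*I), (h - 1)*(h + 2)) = h + 2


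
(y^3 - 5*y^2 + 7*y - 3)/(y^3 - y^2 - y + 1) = (y - 3)/(y + 1)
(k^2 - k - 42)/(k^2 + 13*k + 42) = (k - 7)/(k + 7)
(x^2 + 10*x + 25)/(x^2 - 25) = (x + 5)/(x - 5)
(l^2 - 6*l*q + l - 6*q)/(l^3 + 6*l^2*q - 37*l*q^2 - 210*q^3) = (l + 1)/(l^2 + 12*l*q + 35*q^2)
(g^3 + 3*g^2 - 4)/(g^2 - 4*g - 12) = (g^2 + g - 2)/(g - 6)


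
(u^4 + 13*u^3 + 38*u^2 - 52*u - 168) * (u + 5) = u^5 + 18*u^4 + 103*u^3 + 138*u^2 - 428*u - 840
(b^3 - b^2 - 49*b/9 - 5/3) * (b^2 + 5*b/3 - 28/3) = b^5 + 2*b^4/3 - 148*b^3/9 - 38*b^2/27 + 1297*b/27 + 140/9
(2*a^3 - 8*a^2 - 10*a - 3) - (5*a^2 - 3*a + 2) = 2*a^3 - 13*a^2 - 7*a - 5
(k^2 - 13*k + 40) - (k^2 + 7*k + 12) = 28 - 20*k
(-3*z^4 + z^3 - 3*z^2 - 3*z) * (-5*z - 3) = 15*z^5 + 4*z^4 + 12*z^3 + 24*z^2 + 9*z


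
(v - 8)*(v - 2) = v^2 - 10*v + 16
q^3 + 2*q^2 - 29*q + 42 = (q - 3)*(q - 2)*(q + 7)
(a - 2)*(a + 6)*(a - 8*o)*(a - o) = a^4 - 9*a^3*o + 4*a^3 + 8*a^2*o^2 - 36*a^2*o - 12*a^2 + 32*a*o^2 + 108*a*o - 96*o^2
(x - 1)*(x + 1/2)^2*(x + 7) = x^4 + 7*x^3 - 3*x^2/4 - 11*x/2 - 7/4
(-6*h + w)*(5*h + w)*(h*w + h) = -30*h^3*w - 30*h^3 - h^2*w^2 - h^2*w + h*w^3 + h*w^2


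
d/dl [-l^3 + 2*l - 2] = 2 - 3*l^2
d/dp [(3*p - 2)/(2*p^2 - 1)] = (-6*p^2 + 8*p - 3)/(4*p^4 - 4*p^2 + 1)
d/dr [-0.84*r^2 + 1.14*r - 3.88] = 1.14 - 1.68*r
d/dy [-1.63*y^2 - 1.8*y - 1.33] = -3.26*y - 1.8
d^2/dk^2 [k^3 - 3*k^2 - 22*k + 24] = 6*k - 6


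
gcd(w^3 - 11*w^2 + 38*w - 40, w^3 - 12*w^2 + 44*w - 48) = w^2 - 6*w + 8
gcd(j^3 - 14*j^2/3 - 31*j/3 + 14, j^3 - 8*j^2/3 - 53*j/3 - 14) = j^2 - 11*j/3 - 14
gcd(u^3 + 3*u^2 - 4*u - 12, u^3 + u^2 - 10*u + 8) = u - 2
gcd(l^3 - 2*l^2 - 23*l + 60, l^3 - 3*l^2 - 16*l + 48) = l^2 - 7*l + 12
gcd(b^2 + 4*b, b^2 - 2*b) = b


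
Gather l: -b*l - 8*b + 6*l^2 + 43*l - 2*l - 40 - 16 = -8*b + 6*l^2 + l*(41 - b) - 56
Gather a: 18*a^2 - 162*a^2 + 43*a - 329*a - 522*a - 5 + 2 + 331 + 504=-144*a^2 - 808*a + 832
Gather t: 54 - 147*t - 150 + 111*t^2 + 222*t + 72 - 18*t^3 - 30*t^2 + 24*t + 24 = -18*t^3 + 81*t^2 + 99*t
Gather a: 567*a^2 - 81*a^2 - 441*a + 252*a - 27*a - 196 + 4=486*a^2 - 216*a - 192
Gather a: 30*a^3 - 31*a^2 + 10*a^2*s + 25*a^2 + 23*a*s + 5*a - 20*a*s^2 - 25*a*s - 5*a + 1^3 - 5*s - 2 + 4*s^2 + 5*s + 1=30*a^3 + a^2*(10*s - 6) + a*(-20*s^2 - 2*s) + 4*s^2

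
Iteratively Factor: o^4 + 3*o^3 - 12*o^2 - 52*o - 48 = (o - 4)*(o^3 + 7*o^2 + 16*o + 12) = (o - 4)*(o + 2)*(o^2 + 5*o + 6) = (o - 4)*(o + 2)^2*(o + 3)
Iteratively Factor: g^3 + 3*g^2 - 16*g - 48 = (g + 4)*(g^2 - g - 12) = (g + 3)*(g + 4)*(g - 4)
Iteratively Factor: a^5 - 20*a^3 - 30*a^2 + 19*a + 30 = (a - 5)*(a^4 + 5*a^3 + 5*a^2 - 5*a - 6) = (a - 5)*(a + 3)*(a^3 + 2*a^2 - a - 2) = (a - 5)*(a + 2)*(a + 3)*(a^2 - 1) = (a - 5)*(a - 1)*(a + 2)*(a + 3)*(a + 1)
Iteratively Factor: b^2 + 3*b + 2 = (b + 1)*(b + 2)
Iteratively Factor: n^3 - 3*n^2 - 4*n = (n)*(n^2 - 3*n - 4) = n*(n - 4)*(n + 1)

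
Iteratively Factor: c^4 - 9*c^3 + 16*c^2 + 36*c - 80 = (c - 2)*(c^3 - 7*c^2 + 2*c + 40) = (c - 4)*(c - 2)*(c^2 - 3*c - 10) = (c - 5)*(c - 4)*(c - 2)*(c + 2)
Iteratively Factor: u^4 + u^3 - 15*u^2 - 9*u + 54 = (u - 3)*(u^3 + 4*u^2 - 3*u - 18) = (u - 3)*(u + 3)*(u^2 + u - 6) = (u - 3)*(u - 2)*(u + 3)*(u + 3)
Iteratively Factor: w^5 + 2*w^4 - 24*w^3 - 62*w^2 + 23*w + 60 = (w + 4)*(w^4 - 2*w^3 - 16*w^2 + 2*w + 15) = (w + 1)*(w + 4)*(w^3 - 3*w^2 - 13*w + 15) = (w - 5)*(w + 1)*(w + 4)*(w^2 + 2*w - 3) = (w - 5)*(w - 1)*(w + 1)*(w + 4)*(w + 3)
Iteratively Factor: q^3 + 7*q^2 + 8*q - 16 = (q + 4)*(q^2 + 3*q - 4) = (q + 4)^2*(q - 1)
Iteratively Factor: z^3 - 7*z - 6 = (z + 1)*(z^2 - z - 6) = (z - 3)*(z + 1)*(z + 2)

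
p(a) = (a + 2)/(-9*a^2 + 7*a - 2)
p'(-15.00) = 0.00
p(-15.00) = 0.01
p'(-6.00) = 0.00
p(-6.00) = 0.01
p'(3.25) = 0.04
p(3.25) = -0.07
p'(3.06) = 0.04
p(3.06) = -0.08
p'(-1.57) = -0.04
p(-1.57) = -0.01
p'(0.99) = 1.88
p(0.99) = -0.77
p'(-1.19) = -0.09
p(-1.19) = -0.04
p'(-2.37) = -0.01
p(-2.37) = 0.01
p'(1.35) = 0.61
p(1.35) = -0.37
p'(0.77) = 4.50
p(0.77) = -1.42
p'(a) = (a + 2)*(18*a - 7)/(-9*a^2 + 7*a - 2)^2 + 1/(-9*a^2 + 7*a - 2) = (-9*a^2 + 7*a + (a + 2)*(18*a - 7) - 2)/(9*a^2 - 7*a + 2)^2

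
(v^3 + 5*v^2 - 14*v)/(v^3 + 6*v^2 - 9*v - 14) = v/(v + 1)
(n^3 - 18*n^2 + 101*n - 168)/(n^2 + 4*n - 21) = (n^2 - 15*n + 56)/(n + 7)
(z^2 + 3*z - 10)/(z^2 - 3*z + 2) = (z + 5)/(z - 1)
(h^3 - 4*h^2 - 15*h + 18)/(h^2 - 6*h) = h + 2 - 3/h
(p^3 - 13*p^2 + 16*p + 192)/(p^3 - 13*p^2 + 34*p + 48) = (p^2 - 5*p - 24)/(p^2 - 5*p - 6)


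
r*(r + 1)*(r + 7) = r^3 + 8*r^2 + 7*r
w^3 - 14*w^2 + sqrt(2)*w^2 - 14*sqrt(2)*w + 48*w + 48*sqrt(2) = (w - 8)*(w - 6)*(w + sqrt(2))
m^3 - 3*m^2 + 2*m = m*(m - 2)*(m - 1)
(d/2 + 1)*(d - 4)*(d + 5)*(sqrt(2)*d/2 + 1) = sqrt(2)*d^4/4 + d^3/2 + 3*sqrt(2)*d^3/4 - 9*sqrt(2)*d^2/2 + 3*d^2/2 - 10*sqrt(2)*d - 9*d - 20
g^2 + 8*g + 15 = (g + 3)*(g + 5)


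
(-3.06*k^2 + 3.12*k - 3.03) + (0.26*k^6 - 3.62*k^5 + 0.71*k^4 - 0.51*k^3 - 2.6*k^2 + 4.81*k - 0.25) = 0.26*k^6 - 3.62*k^5 + 0.71*k^4 - 0.51*k^3 - 5.66*k^2 + 7.93*k - 3.28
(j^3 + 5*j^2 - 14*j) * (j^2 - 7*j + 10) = j^5 - 2*j^4 - 39*j^3 + 148*j^2 - 140*j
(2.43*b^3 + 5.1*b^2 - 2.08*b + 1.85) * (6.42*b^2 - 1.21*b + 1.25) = 15.6006*b^5 + 29.8017*b^4 - 16.4871*b^3 + 20.7688*b^2 - 4.8385*b + 2.3125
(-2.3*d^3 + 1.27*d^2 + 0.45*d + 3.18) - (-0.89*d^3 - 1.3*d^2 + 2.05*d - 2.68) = -1.41*d^3 + 2.57*d^2 - 1.6*d + 5.86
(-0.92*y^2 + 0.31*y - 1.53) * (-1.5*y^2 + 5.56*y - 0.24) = 1.38*y^4 - 5.5802*y^3 + 4.2394*y^2 - 8.5812*y + 0.3672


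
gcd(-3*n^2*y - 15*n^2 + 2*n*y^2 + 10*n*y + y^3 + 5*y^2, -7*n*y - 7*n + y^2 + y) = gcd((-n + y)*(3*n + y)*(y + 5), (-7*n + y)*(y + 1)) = 1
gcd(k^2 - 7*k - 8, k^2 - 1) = k + 1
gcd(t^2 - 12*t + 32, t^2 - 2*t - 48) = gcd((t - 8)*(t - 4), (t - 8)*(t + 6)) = t - 8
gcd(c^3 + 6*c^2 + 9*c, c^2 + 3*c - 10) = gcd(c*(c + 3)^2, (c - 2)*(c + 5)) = 1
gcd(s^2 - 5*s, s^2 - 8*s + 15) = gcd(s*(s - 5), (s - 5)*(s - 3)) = s - 5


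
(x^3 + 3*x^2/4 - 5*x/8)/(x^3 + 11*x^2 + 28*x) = (8*x^2 + 6*x - 5)/(8*(x^2 + 11*x + 28))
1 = 1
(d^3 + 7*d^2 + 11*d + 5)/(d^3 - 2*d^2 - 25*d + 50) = (d^2 + 2*d + 1)/(d^2 - 7*d + 10)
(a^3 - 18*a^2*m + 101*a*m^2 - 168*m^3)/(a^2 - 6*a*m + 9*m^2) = (a^2 - 15*a*m + 56*m^2)/(a - 3*m)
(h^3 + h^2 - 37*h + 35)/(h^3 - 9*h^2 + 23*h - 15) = (h + 7)/(h - 3)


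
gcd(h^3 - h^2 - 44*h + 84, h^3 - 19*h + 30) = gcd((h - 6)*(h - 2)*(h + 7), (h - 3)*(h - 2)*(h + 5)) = h - 2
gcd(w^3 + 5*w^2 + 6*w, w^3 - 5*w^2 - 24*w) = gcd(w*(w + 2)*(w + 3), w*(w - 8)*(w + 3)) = w^2 + 3*w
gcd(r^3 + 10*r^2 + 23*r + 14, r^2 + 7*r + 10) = r + 2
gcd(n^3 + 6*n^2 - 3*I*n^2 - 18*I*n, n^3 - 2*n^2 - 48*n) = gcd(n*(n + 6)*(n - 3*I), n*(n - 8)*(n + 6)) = n^2 + 6*n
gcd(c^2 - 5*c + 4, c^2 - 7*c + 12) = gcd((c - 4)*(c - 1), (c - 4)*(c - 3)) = c - 4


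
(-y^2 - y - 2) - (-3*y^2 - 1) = 2*y^2 - y - 1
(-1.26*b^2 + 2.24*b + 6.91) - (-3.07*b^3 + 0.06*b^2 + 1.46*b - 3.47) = 3.07*b^3 - 1.32*b^2 + 0.78*b + 10.38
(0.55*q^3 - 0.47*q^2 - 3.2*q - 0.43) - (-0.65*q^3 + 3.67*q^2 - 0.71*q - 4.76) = 1.2*q^3 - 4.14*q^2 - 2.49*q + 4.33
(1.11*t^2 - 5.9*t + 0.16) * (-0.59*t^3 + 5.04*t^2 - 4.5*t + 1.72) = -0.6549*t^5 + 9.0754*t^4 - 34.8254*t^3 + 29.2656*t^2 - 10.868*t + 0.2752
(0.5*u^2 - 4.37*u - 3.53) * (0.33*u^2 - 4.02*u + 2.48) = 0.165*u^4 - 3.4521*u^3 + 17.6425*u^2 + 3.353*u - 8.7544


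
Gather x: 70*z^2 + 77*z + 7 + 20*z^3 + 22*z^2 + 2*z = 20*z^3 + 92*z^2 + 79*z + 7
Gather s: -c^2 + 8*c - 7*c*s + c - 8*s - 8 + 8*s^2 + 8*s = -c^2 - 7*c*s + 9*c + 8*s^2 - 8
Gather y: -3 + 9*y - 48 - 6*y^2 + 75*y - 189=-6*y^2 + 84*y - 240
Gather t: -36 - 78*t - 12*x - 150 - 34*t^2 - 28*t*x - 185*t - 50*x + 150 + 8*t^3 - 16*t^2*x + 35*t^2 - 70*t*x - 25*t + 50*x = 8*t^3 + t^2*(1 - 16*x) + t*(-98*x - 288) - 12*x - 36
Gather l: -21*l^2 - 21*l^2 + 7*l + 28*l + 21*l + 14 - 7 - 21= -42*l^2 + 56*l - 14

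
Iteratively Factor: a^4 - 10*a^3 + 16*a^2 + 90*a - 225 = (a + 3)*(a^3 - 13*a^2 + 55*a - 75) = (a - 3)*(a + 3)*(a^2 - 10*a + 25) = (a - 5)*(a - 3)*(a + 3)*(a - 5)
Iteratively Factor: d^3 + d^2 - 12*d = (d + 4)*(d^2 - 3*d) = (d - 3)*(d + 4)*(d)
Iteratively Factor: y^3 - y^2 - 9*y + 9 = (y - 3)*(y^2 + 2*y - 3) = (y - 3)*(y + 3)*(y - 1)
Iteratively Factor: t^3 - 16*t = (t + 4)*(t^2 - 4*t) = (t - 4)*(t + 4)*(t)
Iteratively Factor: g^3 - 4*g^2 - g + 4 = (g - 1)*(g^2 - 3*g - 4) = (g - 1)*(g + 1)*(g - 4)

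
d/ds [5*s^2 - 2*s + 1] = 10*s - 2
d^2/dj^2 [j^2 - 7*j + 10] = 2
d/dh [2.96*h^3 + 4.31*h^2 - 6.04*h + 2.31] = 8.88*h^2 + 8.62*h - 6.04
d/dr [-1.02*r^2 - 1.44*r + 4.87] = -2.04*r - 1.44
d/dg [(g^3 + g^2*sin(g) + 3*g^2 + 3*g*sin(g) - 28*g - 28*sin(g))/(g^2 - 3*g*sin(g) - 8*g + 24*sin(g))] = (4*g^4*cos(g) + g^4 - 6*g^3*sin(g) - 20*g^3*cos(g) - 16*g^3 - 3*g^2*sin(g)^2 + 52*g^2*sin(g) - 208*g^2*cos(g) + 4*g^2 + 48*g*sin(g)^2 + 200*g*sin(g) + 896*g*cos(g) - 12*sin(g)^2 - 896*sin(g))/((g - 8)^2*(g - 3*sin(g))^2)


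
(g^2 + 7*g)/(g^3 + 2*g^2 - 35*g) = 1/(g - 5)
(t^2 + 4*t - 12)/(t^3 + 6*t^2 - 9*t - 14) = (t + 6)/(t^2 + 8*t + 7)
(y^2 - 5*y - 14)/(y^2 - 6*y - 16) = (y - 7)/(y - 8)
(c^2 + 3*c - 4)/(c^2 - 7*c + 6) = (c + 4)/(c - 6)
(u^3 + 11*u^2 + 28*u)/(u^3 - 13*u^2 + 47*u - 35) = u*(u^2 + 11*u + 28)/(u^3 - 13*u^2 + 47*u - 35)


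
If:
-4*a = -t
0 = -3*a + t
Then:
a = 0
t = 0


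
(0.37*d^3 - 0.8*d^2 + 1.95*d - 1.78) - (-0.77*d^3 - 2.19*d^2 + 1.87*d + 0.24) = 1.14*d^3 + 1.39*d^2 + 0.0799999999999998*d - 2.02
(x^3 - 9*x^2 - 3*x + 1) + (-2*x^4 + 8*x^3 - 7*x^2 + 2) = -2*x^4 + 9*x^3 - 16*x^2 - 3*x + 3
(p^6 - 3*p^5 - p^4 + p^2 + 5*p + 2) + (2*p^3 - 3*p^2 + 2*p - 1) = p^6 - 3*p^5 - p^4 + 2*p^3 - 2*p^2 + 7*p + 1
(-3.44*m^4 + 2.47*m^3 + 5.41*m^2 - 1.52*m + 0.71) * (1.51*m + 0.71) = -5.1944*m^5 + 1.2873*m^4 + 9.9228*m^3 + 1.5459*m^2 - 0.00709999999999988*m + 0.5041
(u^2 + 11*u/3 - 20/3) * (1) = u^2 + 11*u/3 - 20/3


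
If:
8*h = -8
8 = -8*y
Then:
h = -1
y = -1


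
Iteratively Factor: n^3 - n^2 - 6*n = (n + 2)*(n^2 - 3*n) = n*(n + 2)*(n - 3)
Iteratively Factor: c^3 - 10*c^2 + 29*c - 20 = (c - 5)*(c^2 - 5*c + 4) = (c - 5)*(c - 1)*(c - 4)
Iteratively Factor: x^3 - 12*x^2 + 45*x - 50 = (x - 5)*(x^2 - 7*x + 10) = (x - 5)^2*(x - 2)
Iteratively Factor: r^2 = (r)*(r)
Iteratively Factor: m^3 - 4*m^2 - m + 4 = (m - 1)*(m^2 - 3*m - 4) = (m - 1)*(m + 1)*(m - 4)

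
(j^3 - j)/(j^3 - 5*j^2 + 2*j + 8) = j*(j - 1)/(j^2 - 6*j + 8)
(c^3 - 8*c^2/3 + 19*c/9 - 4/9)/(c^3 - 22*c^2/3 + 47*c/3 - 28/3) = (9*c^2 - 15*c + 4)/(3*(3*c^2 - 19*c + 28))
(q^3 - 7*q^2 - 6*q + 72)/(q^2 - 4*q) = q - 3 - 18/q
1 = 1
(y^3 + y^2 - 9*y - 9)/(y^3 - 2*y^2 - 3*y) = (y + 3)/y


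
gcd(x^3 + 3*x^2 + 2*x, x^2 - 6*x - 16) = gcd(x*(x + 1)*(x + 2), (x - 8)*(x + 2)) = x + 2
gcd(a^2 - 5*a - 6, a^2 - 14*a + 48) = a - 6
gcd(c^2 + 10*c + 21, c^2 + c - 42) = c + 7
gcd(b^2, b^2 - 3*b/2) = b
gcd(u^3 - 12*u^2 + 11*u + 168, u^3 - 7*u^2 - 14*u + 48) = u^2 - 5*u - 24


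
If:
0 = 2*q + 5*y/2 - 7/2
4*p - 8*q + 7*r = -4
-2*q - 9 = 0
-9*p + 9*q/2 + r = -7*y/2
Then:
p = -237/268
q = -9/2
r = -349/67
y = 5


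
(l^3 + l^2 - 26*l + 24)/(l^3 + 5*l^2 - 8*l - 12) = (l^2 - 5*l + 4)/(l^2 - l - 2)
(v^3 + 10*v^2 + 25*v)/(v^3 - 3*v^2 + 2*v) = (v^2 + 10*v + 25)/(v^2 - 3*v + 2)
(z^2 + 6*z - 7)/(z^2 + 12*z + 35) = (z - 1)/(z + 5)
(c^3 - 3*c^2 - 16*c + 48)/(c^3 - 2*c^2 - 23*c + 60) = (c + 4)/(c + 5)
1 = 1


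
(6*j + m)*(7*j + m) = 42*j^2 + 13*j*m + m^2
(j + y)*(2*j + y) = 2*j^2 + 3*j*y + y^2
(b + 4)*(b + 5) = b^2 + 9*b + 20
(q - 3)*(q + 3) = q^2 - 9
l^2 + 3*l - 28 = (l - 4)*(l + 7)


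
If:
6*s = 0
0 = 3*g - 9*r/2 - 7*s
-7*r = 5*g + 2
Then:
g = -6/29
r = -4/29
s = 0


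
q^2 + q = q*(q + 1)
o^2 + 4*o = o*(o + 4)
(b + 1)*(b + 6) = b^2 + 7*b + 6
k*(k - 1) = k^2 - k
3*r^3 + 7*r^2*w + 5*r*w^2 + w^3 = (r + w)^2*(3*r + w)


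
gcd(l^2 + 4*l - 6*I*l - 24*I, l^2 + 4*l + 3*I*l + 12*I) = l + 4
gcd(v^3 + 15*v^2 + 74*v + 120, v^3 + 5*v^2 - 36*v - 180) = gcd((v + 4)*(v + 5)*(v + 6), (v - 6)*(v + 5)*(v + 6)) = v^2 + 11*v + 30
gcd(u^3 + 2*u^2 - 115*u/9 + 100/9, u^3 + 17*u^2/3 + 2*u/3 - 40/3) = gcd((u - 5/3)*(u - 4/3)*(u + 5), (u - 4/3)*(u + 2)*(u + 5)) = u^2 + 11*u/3 - 20/3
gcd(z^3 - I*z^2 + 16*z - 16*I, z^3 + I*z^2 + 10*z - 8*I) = z^2 + 3*I*z + 4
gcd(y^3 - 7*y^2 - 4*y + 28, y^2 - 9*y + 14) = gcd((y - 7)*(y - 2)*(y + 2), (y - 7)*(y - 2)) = y^2 - 9*y + 14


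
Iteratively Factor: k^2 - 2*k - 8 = (k - 4)*(k + 2)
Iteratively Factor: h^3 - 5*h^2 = (h)*(h^2 - 5*h) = h^2*(h - 5)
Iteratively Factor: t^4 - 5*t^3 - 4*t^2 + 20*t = (t - 5)*(t^3 - 4*t) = (t - 5)*(t + 2)*(t^2 - 2*t) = (t - 5)*(t - 2)*(t + 2)*(t)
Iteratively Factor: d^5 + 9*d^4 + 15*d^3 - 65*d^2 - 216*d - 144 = (d + 3)*(d^4 + 6*d^3 - 3*d^2 - 56*d - 48) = (d + 3)*(d + 4)*(d^3 + 2*d^2 - 11*d - 12) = (d + 1)*(d + 3)*(d + 4)*(d^2 + d - 12) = (d + 1)*(d + 3)*(d + 4)^2*(d - 3)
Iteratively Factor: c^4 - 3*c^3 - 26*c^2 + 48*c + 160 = (c - 4)*(c^3 + c^2 - 22*c - 40) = (c - 4)*(c + 2)*(c^2 - c - 20) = (c - 4)*(c + 2)*(c + 4)*(c - 5)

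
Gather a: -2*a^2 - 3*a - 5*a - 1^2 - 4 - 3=-2*a^2 - 8*a - 8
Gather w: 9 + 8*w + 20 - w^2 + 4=-w^2 + 8*w + 33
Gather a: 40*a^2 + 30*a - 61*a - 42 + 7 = 40*a^2 - 31*a - 35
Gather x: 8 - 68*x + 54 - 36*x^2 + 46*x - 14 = -36*x^2 - 22*x + 48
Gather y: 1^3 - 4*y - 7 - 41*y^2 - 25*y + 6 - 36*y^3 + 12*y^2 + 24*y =-36*y^3 - 29*y^2 - 5*y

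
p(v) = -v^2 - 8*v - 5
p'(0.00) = -8.00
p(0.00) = -5.00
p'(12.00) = -32.00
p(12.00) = -245.00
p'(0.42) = -8.84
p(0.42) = -8.54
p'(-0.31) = -7.38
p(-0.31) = -2.62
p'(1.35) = -10.70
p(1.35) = -17.62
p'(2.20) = -12.40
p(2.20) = -27.44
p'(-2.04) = -3.92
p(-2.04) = 7.16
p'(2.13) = -12.26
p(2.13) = -26.58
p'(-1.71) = -4.58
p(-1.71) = 5.76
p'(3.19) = -14.38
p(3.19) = -40.70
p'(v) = -2*v - 8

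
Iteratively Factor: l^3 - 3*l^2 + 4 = (l + 1)*(l^2 - 4*l + 4) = (l - 2)*(l + 1)*(l - 2)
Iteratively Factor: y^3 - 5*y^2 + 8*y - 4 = (y - 2)*(y^2 - 3*y + 2) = (y - 2)*(y - 1)*(y - 2)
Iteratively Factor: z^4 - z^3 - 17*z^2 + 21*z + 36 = (z - 3)*(z^3 + 2*z^2 - 11*z - 12) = (z - 3)*(z + 1)*(z^2 + z - 12) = (z - 3)^2*(z + 1)*(z + 4)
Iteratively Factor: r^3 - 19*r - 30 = (r - 5)*(r^2 + 5*r + 6) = (r - 5)*(r + 3)*(r + 2)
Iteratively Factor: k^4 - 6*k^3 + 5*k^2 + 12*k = (k + 1)*(k^3 - 7*k^2 + 12*k) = k*(k + 1)*(k^2 - 7*k + 12) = k*(k - 3)*(k + 1)*(k - 4)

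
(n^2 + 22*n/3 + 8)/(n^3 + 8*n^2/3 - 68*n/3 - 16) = (3*n + 4)/(3*n^2 - 10*n - 8)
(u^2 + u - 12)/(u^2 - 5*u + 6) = (u + 4)/(u - 2)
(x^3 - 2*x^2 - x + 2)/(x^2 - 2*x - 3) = (x^2 - 3*x + 2)/(x - 3)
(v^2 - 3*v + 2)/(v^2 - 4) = (v - 1)/(v + 2)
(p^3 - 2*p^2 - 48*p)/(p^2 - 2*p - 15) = p*(-p^2 + 2*p + 48)/(-p^2 + 2*p + 15)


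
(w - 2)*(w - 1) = w^2 - 3*w + 2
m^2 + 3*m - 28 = (m - 4)*(m + 7)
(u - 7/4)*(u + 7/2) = u^2 + 7*u/4 - 49/8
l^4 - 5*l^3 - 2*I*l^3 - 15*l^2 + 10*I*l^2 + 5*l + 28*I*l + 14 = (l - 7)*(l + 2)*(l - I)^2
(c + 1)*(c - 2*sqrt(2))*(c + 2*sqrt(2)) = c^3 + c^2 - 8*c - 8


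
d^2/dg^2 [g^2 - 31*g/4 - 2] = 2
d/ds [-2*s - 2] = -2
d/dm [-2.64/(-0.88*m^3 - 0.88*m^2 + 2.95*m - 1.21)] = (-6.9696*m^2 - 4.6464*m + 7.788)/(0.88*m^3 + 0.88*m^2 - 2.95*m + 1.21)^2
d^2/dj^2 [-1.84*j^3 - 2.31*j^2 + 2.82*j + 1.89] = -11.04*j - 4.62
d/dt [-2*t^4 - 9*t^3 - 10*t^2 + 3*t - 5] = -8*t^3 - 27*t^2 - 20*t + 3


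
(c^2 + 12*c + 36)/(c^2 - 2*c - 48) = (c + 6)/(c - 8)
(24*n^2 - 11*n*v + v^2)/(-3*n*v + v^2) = (-8*n + v)/v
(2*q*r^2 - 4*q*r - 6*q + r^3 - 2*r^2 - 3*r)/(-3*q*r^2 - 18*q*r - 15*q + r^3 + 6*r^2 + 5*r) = (-2*q*r + 6*q - r^2 + 3*r)/(3*q*r + 15*q - r^2 - 5*r)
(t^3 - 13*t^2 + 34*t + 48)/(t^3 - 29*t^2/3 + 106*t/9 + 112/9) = 9*(t^2 - 5*t - 6)/(9*t^2 - 15*t - 14)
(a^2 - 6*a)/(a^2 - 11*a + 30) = a/(a - 5)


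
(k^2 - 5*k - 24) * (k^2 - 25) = k^4 - 5*k^3 - 49*k^2 + 125*k + 600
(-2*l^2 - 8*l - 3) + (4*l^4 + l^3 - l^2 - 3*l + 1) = 4*l^4 + l^3 - 3*l^2 - 11*l - 2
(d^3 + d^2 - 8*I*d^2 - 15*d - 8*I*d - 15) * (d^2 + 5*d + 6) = d^5 + 6*d^4 - 8*I*d^4 - 4*d^3 - 48*I*d^3 - 84*d^2 - 88*I*d^2 - 165*d - 48*I*d - 90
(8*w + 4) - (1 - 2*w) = 10*w + 3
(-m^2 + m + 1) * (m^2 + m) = -m^4 + 2*m^2 + m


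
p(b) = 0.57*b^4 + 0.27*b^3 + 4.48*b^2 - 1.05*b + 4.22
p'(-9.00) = -1678.20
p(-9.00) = 3919.49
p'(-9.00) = -1678.20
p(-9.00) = 3919.49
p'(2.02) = 39.15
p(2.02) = 32.09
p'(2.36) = 54.58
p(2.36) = 47.92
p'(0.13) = 0.13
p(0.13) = 4.16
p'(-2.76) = -67.55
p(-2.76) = 68.64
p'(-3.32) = -105.30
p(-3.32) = 116.46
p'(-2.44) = -51.21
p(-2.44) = 49.74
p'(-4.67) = -257.44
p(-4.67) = 350.44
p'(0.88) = 9.02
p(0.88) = 7.29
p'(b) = 2.28*b^3 + 0.81*b^2 + 8.96*b - 1.05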